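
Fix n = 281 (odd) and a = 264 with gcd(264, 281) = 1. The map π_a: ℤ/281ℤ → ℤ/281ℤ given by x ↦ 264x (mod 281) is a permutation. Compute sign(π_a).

+1

Orbit of 272 under x↦264x: [272, 153, 209, 100, 267, 238, 169]… (length divides ord_281(264)).
Decompose π into cycles: lengths [140, 140, 1] (3 cycles, including the fixed point 0).
sign(π) = (−1)^{n − #cycles} = (−1)^{281−3} = (−1)^278 = +1.
(264|281)_J = +1 (Zolotarev's lemma cross-check).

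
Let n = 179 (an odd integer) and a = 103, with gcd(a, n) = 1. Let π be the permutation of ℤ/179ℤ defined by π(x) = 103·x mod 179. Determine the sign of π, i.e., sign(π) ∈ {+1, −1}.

-1

Start at x=40: 40 → 3 → 130 → 144 → 154 → 110 → 53 → … (one orbit).
Decompose π into cycles: lengths [178, 1] (2 cycles, including the fixed point 0).
sign(π) = (−1)^{n − #cycles} = (−1)^{179−2} = (−1)^177 = -1.
(103|179)_J = -1 (Zolotarev's lemma cross-check).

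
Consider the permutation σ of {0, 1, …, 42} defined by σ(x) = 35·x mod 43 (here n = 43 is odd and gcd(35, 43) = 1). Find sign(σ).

Trace 41: π^k(41) = [41, 16, 1, 35, 21, 4, 11] for k=0..6.
Cycle lengths of π_35 on ℤ/43ℤ: [7, 7, 7, 7, 7, 7, 1]; 7 cycles in total.
7 cycles on 43: each ℓ→(−1)^(ℓ−1), product (−1)^36 = +1.

+1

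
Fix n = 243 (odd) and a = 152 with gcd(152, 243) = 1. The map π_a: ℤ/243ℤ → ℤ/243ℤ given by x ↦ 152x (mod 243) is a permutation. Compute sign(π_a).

Start at x=197: 197 → 55 → 98 → 73 → 161 → 172 → 143 → … (one orbit).
14 cycles of lengths [54, 54, 54, 18, 18, 18, 6, 6, 6, 2, 2, 2, 2, 1].
sign(π) = (−1)^{n − #cycles} = (−1)^{243−14} = (−1)^229 = -1.
(152|243)_J = -1 (Zolotarev's lemma cross-check).

-1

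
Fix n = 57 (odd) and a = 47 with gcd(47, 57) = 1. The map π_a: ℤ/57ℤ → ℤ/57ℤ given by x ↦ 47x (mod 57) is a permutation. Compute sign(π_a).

-1

Trace 35: π^k(35) = [35, 49, 23, 55, 20, 28, 5] for k=0..6.
π_47 has 6 disjoint cycles with lengths [18, 18, 9, 9, 2, 1] on {0,…,56}.
sign(π) = (−1)^{n − #cycles} = (−1)^{57−6} = (−1)^51 = -1.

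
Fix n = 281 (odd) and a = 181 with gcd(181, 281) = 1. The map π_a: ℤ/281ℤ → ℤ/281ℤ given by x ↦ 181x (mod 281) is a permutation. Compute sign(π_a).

Start at x=249: 249 → 109 → 59 → 1 → 181 → 165 → 79 → 249 (one orbit).
Cycle lengths of π_181 on ℤ/281ℤ: [7, 7, 7, 7, 7, 7, 7, 7, 7, 7, 7, 7, 7, 7, 7, 7, 7, 7, 7, 7, 7, 7, 7, 7, 7, 7, 7, 7, 7, 7, 7, 7, 7, 7, 7, 7, 7, 7, 7, 7, 1]; 41 cycles in total.
n − c = 281 − 41 = 240; sign = (−1)^240 = +1.
(181|281)_J = +1 (Zolotarev's lemma cross-check).

+1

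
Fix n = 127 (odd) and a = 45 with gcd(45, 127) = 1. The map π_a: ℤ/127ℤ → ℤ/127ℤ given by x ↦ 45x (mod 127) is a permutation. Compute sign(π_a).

-1

Trace 114: π^k(114) = [114, 50, 91, 31, 125, 37, 14] for k=0..6.
Decompose π into cycles: lengths [126, 1] (2 cycles, including the fixed point 0).
Σ(ℓ_i−1) = 127−2 = 125; sign = (−1)^125 = -1.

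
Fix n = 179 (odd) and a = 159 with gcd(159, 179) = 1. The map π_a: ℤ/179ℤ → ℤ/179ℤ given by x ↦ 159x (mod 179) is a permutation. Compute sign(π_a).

Orbit of 133 under x↦159x: [133, 25, 37, 155, 122, 66, 112]… (length divides ord_179(159)).
2 cycles of lengths [178, 1].
n − c = 179 − 2 = 177; sign = (−1)^177 = -1.

-1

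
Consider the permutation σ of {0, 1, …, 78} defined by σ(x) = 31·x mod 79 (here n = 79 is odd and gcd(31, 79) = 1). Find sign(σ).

Trace 76: π^k(76) = [76, 65, 40, 55, 46, 4, 45] for k=0..6.
Decompose π into cycles: lengths [39, 39, 1] (3 cycles, including the fixed point 0).
n − c = 79 − 3 = 76; sign = (−1)^76 = +1.

+1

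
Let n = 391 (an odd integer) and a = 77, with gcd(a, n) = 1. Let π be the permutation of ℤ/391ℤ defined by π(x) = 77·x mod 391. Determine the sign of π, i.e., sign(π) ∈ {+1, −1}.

Orbit of 196 under x↦77x: [196, 234, 32, 118, 93, 123, 87]… (length divides ord_391(77)).
Cycle lengths of π_77 on ℤ/391ℤ: [88, 88, 88, 88, 11, 11, 8, 8, 1]; 9 cycles in total.
With 9 cycles on 391 points, sign = (−1)^{391−9} = +1.
The Jacobi symbol (77|391) = +1 (Zolotarev) agrees.

+1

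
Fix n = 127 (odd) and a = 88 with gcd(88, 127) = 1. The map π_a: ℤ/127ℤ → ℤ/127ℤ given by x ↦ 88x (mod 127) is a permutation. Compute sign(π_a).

+1

Trace 22: π^k(22) = [22, 31, 61, 34, 71, 25, 41] for k=0..6.
π_88 has 3 disjoint cycles with lengths [63, 63, 1] on {0,…,126}.
With 3 cycles on 127 points, sign = (−1)^{127−3} = +1.
(88|127)_J = +1 (Zolotarev's lemma cross-check).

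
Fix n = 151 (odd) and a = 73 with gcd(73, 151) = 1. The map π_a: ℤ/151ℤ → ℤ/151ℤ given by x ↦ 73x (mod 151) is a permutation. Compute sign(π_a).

-1

Start at x=94: 94 → 67 → 59 → 79 → 29 → 3 → 68 → … (one orbit).
Cycle type of π: 50×3 + 1; total 4 cycles.
Σ(ℓ_i−1) = 151−4 = 147; sign = (−1)^147 = -1.
(73|151)_J = -1 (Zolotarev's lemma cross-check).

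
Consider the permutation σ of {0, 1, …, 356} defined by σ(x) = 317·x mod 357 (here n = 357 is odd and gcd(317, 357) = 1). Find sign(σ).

+1

Orbit of 158 under x↦317x: [158, 106, 44, 25, 71, 16, 74]… (length divides ord_357(317)).
π_317 has 15 disjoint cycles with lengths [48, 48, 48, 48, 48, 48, 16, 16, 16, 6, 6, 3, 3, 2, 1] on {0,…,356}.
357 − 15 = 342 transpositions; sign(π) = (−1)^342 = +1.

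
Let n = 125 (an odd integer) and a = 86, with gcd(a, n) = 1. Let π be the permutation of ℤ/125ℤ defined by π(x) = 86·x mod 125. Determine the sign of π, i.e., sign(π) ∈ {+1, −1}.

Orbit of 101 under x↦86x: [101, 61, 121, 31, 41, 26, 111]… (length divides ord_125(86)).
Cycle lengths of π_86 on ℤ/125ℤ: [25, 25, 25, 25, 5, 5, 5, 5, 1, 1, 1, 1, 1]; 13 cycles in total.
13 cycles on 125: each ℓ→(−1)^(ℓ−1), product (−1)^112 = +1.
Via Zolotarev, sign(π_{86}) = (86|125) = +1.

+1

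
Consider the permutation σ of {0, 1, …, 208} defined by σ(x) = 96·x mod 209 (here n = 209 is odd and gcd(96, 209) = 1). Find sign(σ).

Orbit of 153 under x↦96x: [153, 58, 134, 115, 172, 1, 96]… (length divides ord_209(96)).
π_96 has 38 disjoint cycles with lengths [10, 10, 10, 10, 10, 10, 10, 10, 10, 10, 10, 10, 10, 10, 10, 10, 10, 10, 10, 1, 1, 1, 1, 1, 1, 1, 1, 1, 1, 1, 1, 1, 1, 1, 1, 1, 1, 1] on {0,…,208}.
With 38 cycles on 209 points, sign = (−1)^{209−38} = -1.
The Jacobi symbol (96|209) = -1 (Zolotarev) agrees.

-1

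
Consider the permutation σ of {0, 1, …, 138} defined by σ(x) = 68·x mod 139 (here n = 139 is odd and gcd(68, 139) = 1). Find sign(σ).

-1

Trace 82: π^k(82) = [82, 16, 115, 36, 85, 81, 87] for k=0..6.
Decompose π into cycles: lengths [138, 1] (2 cycles, including the fixed point 0).
2 cycles on 139: each ℓ→(−1)^(ℓ−1), product (−1)^137 = -1.
Via Zolotarev, sign(π_{68}) = (68|139) = -1.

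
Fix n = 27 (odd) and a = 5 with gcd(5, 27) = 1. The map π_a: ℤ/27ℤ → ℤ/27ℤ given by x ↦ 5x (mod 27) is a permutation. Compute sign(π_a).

-1

Orbit of 2 under x↦5x: [2, 10, 23, 7, 8, 13, 11]… (length divides ord_27(5)).
Decompose π into cycles: lengths [18, 6, 2, 1] (4 cycles, including the fixed point 0).
4 cycles on 27: each ℓ→(−1)^(ℓ−1), product (−1)^23 = -1.
The Jacobi symbol (5|27) = -1 (Zolotarev) agrees.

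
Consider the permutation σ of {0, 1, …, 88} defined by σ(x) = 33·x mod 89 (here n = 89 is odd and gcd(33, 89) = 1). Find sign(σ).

Orbit of 30 under x↦33x: [30, 11, 7, 53, 58, 45, 61]… (length divides ord_89(33)).
Cycle lengths of π_33 on ℤ/89ℤ: [88, 1]; 2 cycles in total.
89 − 2 = 87 transpositions; sign(π) = (−1)^87 = -1.
Via Zolotarev, sign(π_{33}) = (33|89) = -1.

-1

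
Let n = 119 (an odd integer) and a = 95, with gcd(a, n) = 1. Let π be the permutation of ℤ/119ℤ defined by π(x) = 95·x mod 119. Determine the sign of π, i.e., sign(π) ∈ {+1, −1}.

Trace 88: π^k(88) = [88, 30, 113, 25, 114, 1, 95] for k=0..6.
Decompose π into cycles: lengths [48, 48, 16, 3, 3, 1] (6 cycles, including the fixed point 0).
sign(π) = (−1)^{n − #cycles} = (−1)^{119−6} = (−1)^113 = -1.
(95|119)_J = -1 (Zolotarev's lemma cross-check).

-1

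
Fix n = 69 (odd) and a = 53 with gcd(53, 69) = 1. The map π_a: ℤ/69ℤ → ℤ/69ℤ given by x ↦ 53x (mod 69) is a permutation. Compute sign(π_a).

+1

Start at x=52: 52 → 65 → 64 → 11 → 31 → 56 → 1 → … (one orbit).
Cycle type of π: 22×3 + 2 + 1; total 5 cycles.
n − c = 69 − 5 = 64; sign = (−1)^64 = +1.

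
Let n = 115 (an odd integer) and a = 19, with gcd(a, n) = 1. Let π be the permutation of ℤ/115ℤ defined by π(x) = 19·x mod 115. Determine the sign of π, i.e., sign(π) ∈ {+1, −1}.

-1

Orbit of 109 under x↦19x: [109, 1, 19, 16, 74, 26, 34]… (length divides ord_115(19)).
π_19 has 8 disjoint cycles with lengths [22, 22, 22, 22, 22, 2, 2, 1] on {0,…,114}.
8 cycles on 115: each ℓ→(−1)^(ℓ−1), product (−1)^107 = -1.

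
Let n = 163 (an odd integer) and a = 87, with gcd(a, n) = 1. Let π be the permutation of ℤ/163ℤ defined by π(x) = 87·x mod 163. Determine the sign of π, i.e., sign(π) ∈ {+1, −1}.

+1

Trace 71: π^k(71) = [71, 146, 151, 97, 126, 41, 144] for k=0..6.
3 cycles of lengths [81, 81, 1].
With 3 cycles on 163 points, sign = (−1)^{163−3} = +1.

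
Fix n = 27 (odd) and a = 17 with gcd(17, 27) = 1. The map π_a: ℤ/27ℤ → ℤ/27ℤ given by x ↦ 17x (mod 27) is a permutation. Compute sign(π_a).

Trace 10: π^k(10) = [10, 8, 1, 17, 19, 26] for k=0..5.
Cycle lengths of π_17 on ℤ/27ℤ: [6, 6, 6, 2, 2, 2, 2, 1]; 8 cycles in total.
sign(π) = (−1)^{n − #cycles} = (−1)^{27−8} = (−1)^19 = -1.

-1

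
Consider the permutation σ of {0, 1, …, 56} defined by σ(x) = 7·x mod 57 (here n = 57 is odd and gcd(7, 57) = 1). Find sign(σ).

+1

Start at x=1: 1 → 7 → 49 → 1 (one orbit).
The orbit structure of x ↦ 7x mod 57: 21 orbits of sizes [3, 3, 3, 3, 3, 3, 3, 3, 3, 3, 3, 3, 3, 3, 3, 3, 3, 3, 1, 1, 1].
sign(π) = (−1)^{n − #cycles} = (−1)^{57−21} = (−1)^36 = +1.
Zolotarev: (7|57) = +1, matching the cycle-count sign.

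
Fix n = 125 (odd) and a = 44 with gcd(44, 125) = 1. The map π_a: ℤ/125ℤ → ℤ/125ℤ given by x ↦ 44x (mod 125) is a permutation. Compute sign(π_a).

Start at x=26: 26 → 19 → 86 → 34 → 121 → 74 → 6 → … (one orbit).
π_44 has 7 disjoint cycles with lengths [50, 50, 10, 10, 2, 2, 1] on {0,…,124}.
125 − 7 = 118 transpositions; sign(π) = (−1)^118 = +1.
Via Zolotarev, sign(π_{44}) = (44|125) = +1.

+1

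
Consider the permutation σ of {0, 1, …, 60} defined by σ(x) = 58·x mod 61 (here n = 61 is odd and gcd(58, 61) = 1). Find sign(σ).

Start at x=58: 58 → 9 → 34 → 20 → 1 → 58 (one orbit).
Cycle type of π: 5×12 + 1; total 13 cycles.
Σ(ℓ_i−1) = 61−13 = 48; sign = (−1)^48 = +1.
Via Zolotarev, sign(π_{58}) = (58|61) = +1.

+1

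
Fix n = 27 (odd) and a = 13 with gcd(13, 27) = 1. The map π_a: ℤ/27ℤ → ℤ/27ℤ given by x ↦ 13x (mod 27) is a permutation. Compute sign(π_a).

+1

Trace 25: π^k(25) = [25, 1, 13, 7, 10, 22, 16] for k=0..6.
The orbit structure of x ↦ 13x mod 27: 7 orbits of sizes [9, 9, 3, 3, 1, 1, 1].
n − c = 27 − 7 = 20; sign = (−1)^20 = +1.
Check: (13/27) = +1 by Zolotarev.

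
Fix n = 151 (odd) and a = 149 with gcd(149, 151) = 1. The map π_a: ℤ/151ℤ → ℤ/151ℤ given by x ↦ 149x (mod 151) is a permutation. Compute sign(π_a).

Start at x=105: 105 → 92 → 118 → 66 → 19 → 113 → 76 → … (one orbit).
π_149 has 6 disjoint cycles with lengths [30, 30, 30, 30, 30, 1] on {0,…,150}.
151 − 6 = 145 transpositions; sign(π) = (−1)^145 = -1.
Check: (149/151) = -1 by Zolotarev.

-1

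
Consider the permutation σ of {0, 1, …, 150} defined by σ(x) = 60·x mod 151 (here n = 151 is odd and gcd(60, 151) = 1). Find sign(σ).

Trace 81: π^k(81) = [81, 28, 19, 83, 148, 122, 72] for k=0..6.
The orbit structure of x ↦ 60x mod 151: 4 orbits of sizes [50, 50, 50, 1].
sign(π) = (−1)^{n − #cycles} = (−1)^{151−4} = (−1)^147 = -1.
(60|151)_J = -1 (Zolotarev's lemma cross-check).

-1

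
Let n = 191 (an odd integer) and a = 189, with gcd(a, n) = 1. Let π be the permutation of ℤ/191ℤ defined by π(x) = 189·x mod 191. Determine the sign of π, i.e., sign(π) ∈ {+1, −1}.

Trace 6: π^k(6) = [6, 179, 24, 143, 96, 190, 2] for k=0..6.
The orbit structure of x ↦ 189x mod 191: 2 orbits of sizes [190, 1].
sign(π) = (−1)^{n − #cycles} = (−1)^{191−2} = (−1)^189 = -1.

-1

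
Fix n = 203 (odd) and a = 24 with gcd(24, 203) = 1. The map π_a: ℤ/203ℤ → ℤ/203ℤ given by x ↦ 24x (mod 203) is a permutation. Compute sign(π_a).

Start at x=111: 111 → 25 → 194 → 190 → 94 → 23 → 146 → … (one orbit).
Cycle lengths of π_24 on ℤ/203ℤ: [42, 42, 42, 42, 7, 7, 7, 7, 6, 1]; 10 cycles in total.
10 cycles on 203: each ℓ→(−1)^(ℓ−1), product (−1)^193 = -1.
The Jacobi symbol (24|203) = -1 (Zolotarev) agrees.

-1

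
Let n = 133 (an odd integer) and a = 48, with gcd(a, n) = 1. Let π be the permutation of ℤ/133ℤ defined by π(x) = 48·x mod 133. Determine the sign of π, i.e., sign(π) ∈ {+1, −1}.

+1

Start at x=36: 36 → 132 → 85 → 90 → 64 → 13 → 92 → … (one orbit).
π_48 has 11 disjoint cycles with lengths [18, 18, 18, 18, 18, 18, 18, 2, 2, 2, 1] on {0,…,132}.
sign(π) = (−1)^{n − #cycles} = (−1)^{133−11} = (−1)^122 = +1.
Check: (48/133) = +1 by Zolotarev.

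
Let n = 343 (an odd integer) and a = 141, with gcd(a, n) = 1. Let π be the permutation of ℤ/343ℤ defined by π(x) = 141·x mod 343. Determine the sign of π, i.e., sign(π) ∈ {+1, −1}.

+1

Orbit of 106 under x↦141x: [106, 197, 337, 183, 78, 22, 15]… (length divides ord_343(141)).
Cycle lengths of π_141 on ℤ/343ℤ: [49, 49, 49, 49, 49, 49, 7, 7, 7, 7, 7, 7, 1, 1, 1, 1, 1, 1, 1]; 19 cycles in total.
19 cycles on 343: each ℓ→(−1)^(ℓ−1), product (−1)^324 = +1.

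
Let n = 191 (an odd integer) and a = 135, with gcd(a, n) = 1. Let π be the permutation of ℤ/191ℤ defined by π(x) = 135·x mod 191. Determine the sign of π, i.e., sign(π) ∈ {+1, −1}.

Trace 118: π^k(118) = [118, 77, 81, 48, 177, 20, 26] for k=0..6.
Cycle lengths of π_135 on ℤ/191ℤ: [95, 95, 1]; 3 cycles in total.
n − c = 191 − 3 = 188; sign = (−1)^188 = +1.

+1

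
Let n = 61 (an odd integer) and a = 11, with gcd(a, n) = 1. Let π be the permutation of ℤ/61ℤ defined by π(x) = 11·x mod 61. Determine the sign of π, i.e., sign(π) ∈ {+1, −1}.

Orbit of 11 under x↦11x: [11, 60, 50, 1]… (length divides ord_61(11)).
Cycle type of π: 4×15 + 1; total 16 cycles.
16 cycles on 61: each ℓ→(−1)^(ℓ−1), product (−1)^45 = -1.
Zolotarev: (11|61) = -1, matching the cycle-count sign.

-1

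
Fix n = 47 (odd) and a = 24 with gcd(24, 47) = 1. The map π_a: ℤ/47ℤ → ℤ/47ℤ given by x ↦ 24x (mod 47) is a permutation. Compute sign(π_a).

Orbit of 9 under x↦24x: [9, 28, 14, 7, 27, 37, 42]… (length divides ord_47(24)).
π_24 has 3 disjoint cycles with lengths [23, 23, 1] on {0,…,46}.
sign(π) = (−1)^{n − #cycles} = (−1)^{47−3} = (−1)^44 = +1.

+1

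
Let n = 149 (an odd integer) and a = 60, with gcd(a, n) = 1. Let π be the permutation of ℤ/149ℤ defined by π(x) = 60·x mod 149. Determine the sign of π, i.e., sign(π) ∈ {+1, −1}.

-1

Trace 98: π^k(98) = [98, 69, 117, 17, 126, 110, 44] for k=0..6.
Cycle type of π: 148 + 1; total 2 cycles.
sign(π) = (−1)^{n − #cycles} = (−1)^{149−2} = (−1)^147 = -1.
The Jacobi symbol (60|149) = -1 (Zolotarev) agrees.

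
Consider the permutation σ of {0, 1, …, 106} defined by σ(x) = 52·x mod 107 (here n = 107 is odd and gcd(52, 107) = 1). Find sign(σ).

Orbit of 90 under x↦52x: [90, 79, 42, 44, 41, 99, 12]… (length divides ord_107(52)).
Cycle lengths of π_52 on ℤ/107ℤ: [53, 53, 1]; 3 cycles in total.
With 3 cycles on 107 points, sign = (−1)^{107−3} = +1.
The Jacobi symbol (52|107) = +1 (Zolotarev) agrees.

+1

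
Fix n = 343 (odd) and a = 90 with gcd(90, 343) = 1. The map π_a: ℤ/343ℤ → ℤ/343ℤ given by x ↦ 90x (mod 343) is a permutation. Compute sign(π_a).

-1

Trace 62: π^k(62) = [62, 92, 48, 204, 181, 169, 118] for k=0..6.
Cycle type of π: 98×3 + 14×3 + 2×3 + 1; total 10 cycles.
Σ(ℓ_i−1) = 343−10 = 333; sign = (−1)^333 = -1.
Check: (90/343) = -1 by Zolotarev.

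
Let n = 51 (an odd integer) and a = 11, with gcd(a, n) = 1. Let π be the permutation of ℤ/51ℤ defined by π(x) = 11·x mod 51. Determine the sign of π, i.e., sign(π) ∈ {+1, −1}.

+1

Start at x=13: 13 → 41 → 43 → 14 → 1 → 11 → 19 → … (one orbit).
Cycle type of π: 16×3 + 2 + 1; total 5 cycles.
Σ(ℓ_i−1) = 51−5 = 46; sign = (−1)^46 = +1.
(11|51)_J = +1 (Zolotarev's lemma cross-check).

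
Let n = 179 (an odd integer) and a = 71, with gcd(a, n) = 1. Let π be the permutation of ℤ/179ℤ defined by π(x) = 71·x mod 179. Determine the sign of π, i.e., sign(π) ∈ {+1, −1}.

-1

Start at x=113: 113 → 147 → 55 → 146 → 163 → 117 → 73 → … (one orbit).
π_71 has 2 disjoint cycles with lengths [178, 1] on {0,…,178}.
179 − 2 = 177 transpositions; sign(π) = (−1)^177 = -1.
The Jacobi symbol (71|179) = -1 (Zolotarev) agrees.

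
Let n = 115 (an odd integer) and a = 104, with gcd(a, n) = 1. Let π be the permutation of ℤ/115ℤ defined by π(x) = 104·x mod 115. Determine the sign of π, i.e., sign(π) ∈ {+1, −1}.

Start at x=24: 24 → 81 → 29 → 26 → 59 → 41 → 9 → … (one orbit).
9 cycles of lengths [22, 22, 22, 22, 11, 11, 2, 2, 1].
115 − 9 = 106 transpositions; sign(π) = (−1)^106 = +1.
Check: (104/115) = +1 by Zolotarev.

+1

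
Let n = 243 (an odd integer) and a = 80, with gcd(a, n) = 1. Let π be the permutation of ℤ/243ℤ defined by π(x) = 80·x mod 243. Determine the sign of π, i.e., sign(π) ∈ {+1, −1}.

Orbit of 82 under x↦80x: [82, 242, 163, 161, 1, 80]… (length divides ord_243(80)).
Cycle type of π: 6×27 + 2×40 + 1; total 68 cycles.
n − c = 243 − 68 = 175; sign = (−1)^175 = -1.

-1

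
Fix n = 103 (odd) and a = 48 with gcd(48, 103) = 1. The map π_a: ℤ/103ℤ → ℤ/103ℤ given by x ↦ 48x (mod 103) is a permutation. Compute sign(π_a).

Trace 79: π^k(79) = [79, 84, 15, 102, 55, 65, 30] for k=0..6.
Cycle type of π: 102 + 1; total 2 cycles.
sign(π) = (−1)^{n − #cycles} = (−1)^{103−2} = (−1)^101 = -1.

-1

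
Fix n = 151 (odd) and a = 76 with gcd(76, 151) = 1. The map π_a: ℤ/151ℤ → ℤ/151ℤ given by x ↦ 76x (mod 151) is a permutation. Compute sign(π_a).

Start at x=105: 105 → 128 → 64 → 32 → 16 → 8 → 4 → … (one orbit).
Cycle lengths of π_76 on ℤ/151ℤ: [15, 15, 15, 15, 15, 15, 15, 15, 15, 15, 1]; 11 cycles in total.
sign(π) = (−1)^{n − #cycles} = (−1)^{151−11} = (−1)^140 = +1.
Check: (76/151) = +1 by Zolotarev.

+1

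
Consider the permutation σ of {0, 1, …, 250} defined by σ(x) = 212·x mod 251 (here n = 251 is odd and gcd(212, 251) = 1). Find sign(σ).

Trace 243: π^k(243) = [243, 61, 131, 162, 208, 171, 108] for k=0..6.
2 cycles of lengths [250, 1].
With 2 cycles on 251 points, sign = (−1)^{251−2} = -1.
Zolotarev: (212|251) = -1, matching the cycle-count sign.

-1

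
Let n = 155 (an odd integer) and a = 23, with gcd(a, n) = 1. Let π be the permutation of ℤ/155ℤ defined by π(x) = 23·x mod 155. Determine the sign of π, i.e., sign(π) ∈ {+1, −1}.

+1

Start at x=23: 23 → 64 → 77 → 66 → 123 → 39 → 122 → … (one orbit).
Decompose π into cycles: lengths [20, 20, 20, 20, 20, 20, 10, 10, 10, 4, 1] (11 cycles, including the fixed point 0).
11 cycles on 155: each ℓ→(−1)^(ℓ−1), product (−1)^144 = +1.
Check: (23/155) = +1 by Zolotarev.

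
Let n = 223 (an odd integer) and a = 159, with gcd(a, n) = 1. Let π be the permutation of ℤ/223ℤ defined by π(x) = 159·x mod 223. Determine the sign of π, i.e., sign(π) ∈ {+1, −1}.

Start at x=111: 111 → 32 → 182 → 171 → 206 → 196 → 167 → … (one orbit).
4 cycles of lengths [74, 74, 74, 1].
With 4 cycles on 223 points, sign = (−1)^{223−4} = -1.
Check: (159/223) = -1 by Zolotarev.

-1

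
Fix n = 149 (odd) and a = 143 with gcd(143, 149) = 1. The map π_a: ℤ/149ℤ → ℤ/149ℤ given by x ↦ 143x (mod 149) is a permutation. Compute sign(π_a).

Orbit of 46 under x↦143x: [46, 22, 17, 47, 16, 53, 129]… (length divides ord_149(143)).
The orbit structure of x ↦ 143x mod 149: 3 orbits of sizes [74, 74, 1].
n − c = 149 − 3 = 146; sign = (−1)^146 = +1.
Via Zolotarev, sign(π_{143}) = (143|149) = +1.

+1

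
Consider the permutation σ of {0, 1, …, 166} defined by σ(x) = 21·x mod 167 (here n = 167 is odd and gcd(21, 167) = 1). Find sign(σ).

Trace 48: π^k(48) = [48, 6, 126, 141, 122, 57, 28] for k=0..6.
3 cycles of lengths [83, 83, 1].
n − c = 167 − 3 = 164; sign = (−1)^164 = +1.
The Jacobi symbol (21|167) = +1 (Zolotarev) agrees.

+1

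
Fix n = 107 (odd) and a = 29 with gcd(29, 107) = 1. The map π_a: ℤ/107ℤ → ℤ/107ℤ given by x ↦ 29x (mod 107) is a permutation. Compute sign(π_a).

Trace 23: π^k(23) = [23, 25, 83, 53, 39, 61, 57] for k=0..6.
Decompose π into cycles: lengths [53, 53, 1] (3 cycles, including the fixed point 0).
3 cycles on 107: each ℓ→(−1)^(ℓ−1), product (−1)^104 = +1.

+1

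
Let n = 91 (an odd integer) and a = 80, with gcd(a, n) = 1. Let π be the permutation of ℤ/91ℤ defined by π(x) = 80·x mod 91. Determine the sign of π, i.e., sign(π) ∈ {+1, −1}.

Trace 64: π^k(64) = [64, 24, 9, 83, 88, 33, 1] for k=0..6.
The orbit structure of x ↦ 80x mod 91: 9 orbits of sizes [12, 12, 12, 12, 12, 12, 12, 6, 1].
sign(π) = (−1)^{n − #cycles} = (−1)^{91−9} = (−1)^82 = +1.
Check: (80/91) = +1 by Zolotarev.

+1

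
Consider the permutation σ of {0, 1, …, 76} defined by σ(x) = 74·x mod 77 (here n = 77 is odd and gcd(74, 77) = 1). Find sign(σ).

-1

Orbit of 58 under x↦74x: [58, 57, 60, 51, 1, 74, 9]… (length divides ord_77(74)).
6 cycles of lengths [30, 30, 10, 3, 3, 1].
6 cycles on 77: each ℓ→(−1)^(ℓ−1), product (−1)^71 = -1.
Check: (74/77) = -1 by Zolotarev.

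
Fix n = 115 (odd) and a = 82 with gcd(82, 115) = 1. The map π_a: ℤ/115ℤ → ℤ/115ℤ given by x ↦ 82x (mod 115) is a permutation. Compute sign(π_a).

-1

Trace 1: π^k(1) = [1, 82, 54, 58, 41, 27, 29] for k=0..6.
Cycle lengths of π_82 on ℤ/115ℤ: [44, 44, 11, 11, 4, 1]; 6 cycles in total.
Σ(ℓ_i−1) = 115−6 = 109; sign = (−1)^109 = -1.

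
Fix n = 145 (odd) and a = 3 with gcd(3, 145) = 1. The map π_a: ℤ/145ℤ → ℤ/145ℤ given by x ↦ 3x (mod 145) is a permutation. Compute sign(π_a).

Trace 48: π^k(48) = [48, 144, 142, 136, 118, 64, 47] for k=0..6.
π_3 has 7 disjoint cycles with lengths [28, 28, 28, 28, 28, 4, 1] on {0,…,144}.
With 7 cycles on 145 points, sign = (−1)^{145−7} = +1.

+1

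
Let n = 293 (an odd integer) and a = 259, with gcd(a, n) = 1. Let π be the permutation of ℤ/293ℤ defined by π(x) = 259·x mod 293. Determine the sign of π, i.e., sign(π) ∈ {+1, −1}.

-1

Orbit of 135 under x↦259x: [135, 98, 184, 190, 279, 183, 224]… (length divides ord_293(259)).
The orbit structure of x ↦ 259x mod 293: 2 orbits of sizes [292, 1].
Σ(ℓ_i−1) = 293−2 = 291; sign = (−1)^291 = -1.
Zolotarev: (259|293) = -1, matching the cycle-count sign.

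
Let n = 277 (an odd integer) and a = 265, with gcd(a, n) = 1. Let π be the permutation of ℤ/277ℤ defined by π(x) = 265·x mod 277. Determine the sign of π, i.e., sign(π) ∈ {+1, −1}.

+1

Orbit of 71 under x↦265x: [71, 256, 252, 23, 1, 265, 144]… (length divides ord_277(265)).
5 cycles of lengths [69, 69, 69, 69, 1].
n − c = 277 − 5 = 272; sign = (−1)^272 = +1.
The Jacobi symbol (265|277) = +1 (Zolotarev) agrees.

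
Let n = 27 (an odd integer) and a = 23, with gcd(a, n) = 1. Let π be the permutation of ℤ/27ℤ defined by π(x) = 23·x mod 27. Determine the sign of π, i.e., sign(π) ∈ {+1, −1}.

-1

Orbit of 10 under x↦23x: [10, 14, 25, 8, 22, 20, 1]… (length divides ord_27(23)).
Cycle lengths of π_23 on ℤ/27ℤ: [18, 6, 2, 1]; 4 cycles in total.
sign(π) = (−1)^{n − #cycles} = (−1)^{27−4} = (−1)^23 = -1.
(23|27)_J = -1 (Zolotarev's lemma cross-check).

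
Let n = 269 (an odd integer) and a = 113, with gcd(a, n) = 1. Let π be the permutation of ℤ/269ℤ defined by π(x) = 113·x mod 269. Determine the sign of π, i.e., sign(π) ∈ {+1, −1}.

Start at x=25: 25 → 135 → 191 → 63 → 125 → 137 → 148 → … (one orbit).
2 cycles of lengths [268, 1].
269 − 2 = 267 transpositions; sign(π) = (−1)^267 = -1.
(113|269)_J = -1 (Zolotarev's lemma cross-check).

-1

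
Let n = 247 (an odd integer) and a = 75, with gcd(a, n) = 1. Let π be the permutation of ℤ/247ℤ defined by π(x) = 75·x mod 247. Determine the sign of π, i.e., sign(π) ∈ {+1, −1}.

-1

Orbit of 75 under x↦75x: [75, 191, 246, 172, 56, 1]… (length divides ord_247(75)).
48 cycles of lengths [6, 6, 6, 6, 6, 6, 6, 6, 6, 6, 6, 6, 6, 6, 6, 6, 6, 6, 6, 6, 6, 6, 6, 6, 6, 6, 6, 6, 6, 6, 6, 6, 6, 6, 6, 6, 6, 6, 2, 2, 2, 2, 2, 2, 2, 2, 2, 1].
n − c = 247 − 48 = 199; sign = (−1)^199 = -1.
The Jacobi symbol (75|247) = -1 (Zolotarev) agrees.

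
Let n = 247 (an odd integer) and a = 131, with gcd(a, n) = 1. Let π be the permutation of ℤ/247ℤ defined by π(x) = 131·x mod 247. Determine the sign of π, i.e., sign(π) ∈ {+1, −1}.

Trace 1: π^k(1) = [1, 131, 118, 144, 92, 196, 235] for k=0..6.
The orbit structure of x ↦ 131x mod 247: 39 orbits of sizes [9, 9, 9, 9, 9, 9, 9, 9, 9, 9, 9, 9, 9, 9, 9, 9, 9, 9, 9, 9, 9, 9, 9, 9, 9, 9, 1, 1, 1, 1, 1, 1, 1, 1, 1, 1, 1, 1, 1].
With 39 cycles on 247 points, sign = (−1)^{247−39} = +1.
Check: (131/247) = +1 by Zolotarev.

+1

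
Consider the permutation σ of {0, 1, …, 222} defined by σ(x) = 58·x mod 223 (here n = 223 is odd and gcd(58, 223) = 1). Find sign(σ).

Start at x=115: 115 → 203 → 178 → 66 → 37 → 139 → 34 → … (one orbit).
The orbit structure of x ↦ 58x mod 223: 3 orbits of sizes [111, 111, 1].
n − c = 223 − 3 = 220; sign = (−1)^220 = +1.
(58|223)_J = +1 (Zolotarev's lemma cross-check).

+1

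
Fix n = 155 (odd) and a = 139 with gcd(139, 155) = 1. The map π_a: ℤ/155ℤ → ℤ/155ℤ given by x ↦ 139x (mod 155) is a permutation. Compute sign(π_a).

-1

Trace 101: π^k(101) = [101, 89, 126, 154, 16, 54, 66] for k=0..6.
π_139 has 18 disjoint cycles with lengths [10, 10, 10, 10, 10, 10, 10, 10, 10, 10, 10, 10, 10, 10, 10, 2, 2, 1] on {0,…,154}.
18 cycles on 155: each ℓ→(−1)^(ℓ−1), product (−1)^137 = -1.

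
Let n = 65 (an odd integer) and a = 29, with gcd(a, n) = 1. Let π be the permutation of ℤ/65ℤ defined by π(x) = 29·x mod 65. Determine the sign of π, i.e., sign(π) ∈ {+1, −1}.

+1

Orbit of 1 under x↦29x: [1, 29, 61, 14, 16, 9]… (length divides ord_65(29)).
The orbit structure of x ↦ 29x mod 65: 15 orbits of sizes [6, 6, 6, 6, 6, 6, 6, 6, 3, 3, 3, 3, 2, 2, 1].
15 cycles on 65: each ℓ→(−1)^(ℓ−1), product (−1)^50 = +1.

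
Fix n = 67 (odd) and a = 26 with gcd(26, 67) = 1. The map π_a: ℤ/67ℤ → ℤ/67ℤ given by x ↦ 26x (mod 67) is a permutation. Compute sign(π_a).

Start at x=1: 1 → 26 → 6 → 22 → 36 → 65 → 15 → … (one orbit).
The orbit structure of x ↦ 26x mod 67: 3 orbits of sizes [33, 33, 1].
n − c = 67 − 3 = 64; sign = (−1)^64 = +1.

+1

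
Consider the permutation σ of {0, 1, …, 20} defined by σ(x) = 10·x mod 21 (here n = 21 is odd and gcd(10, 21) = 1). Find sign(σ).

-1

Start at x=16: 16 → 13 → 4 → 19 → 1 → 10 → 16 (one orbit).
The orbit structure of x ↦ 10x mod 21: 6 orbits of sizes [6, 6, 6, 1, 1, 1].
Σ(ℓ_i−1) = 21−6 = 15; sign = (−1)^15 = -1.
Via Zolotarev, sign(π_{10}) = (10|21) = -1.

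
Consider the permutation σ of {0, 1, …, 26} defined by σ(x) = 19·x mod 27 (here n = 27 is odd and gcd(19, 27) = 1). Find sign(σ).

Start at x=19: 19 → 10 → 1 → 19 (one orbit).
Decompose π into cycles: lengths [3, 3, 3, 3, 3, 3, 1, 1, 1, 1, 1, 1, 1, 1, 1] (15 cycles, including the fixed point 0).
n − c = 27 − 15 = 12; sign = (−1)^12 = +1.
Via Zolotarev, sign(π_{19}) = (19|27) = +1.

+1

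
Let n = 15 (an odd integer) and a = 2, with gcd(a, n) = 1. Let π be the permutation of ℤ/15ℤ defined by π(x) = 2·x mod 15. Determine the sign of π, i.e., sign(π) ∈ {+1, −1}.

+1

Start at x=4: 4 → 8 → 1 → 2 → 4 (one orbit).
Cycle lengths of π_2 on ℤ/15ℤ: [4, 4, 4, 2, 1]; 5 cycles in total.
sign(π) = (−1)^{n − #cycles} = (−1)^{15−5} = (−1)^10 = +1.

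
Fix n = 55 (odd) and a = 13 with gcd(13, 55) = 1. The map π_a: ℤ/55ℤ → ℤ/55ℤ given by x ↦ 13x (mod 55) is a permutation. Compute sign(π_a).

+1

Orbit of 34 under x↦13x: [34, 2, 26, 8, 49, 32, 31]… (length divides ord_55(13)).
Decompose π into cycles: lengths [20, 20, 10, 4, 1] (5 cycles, including the fixed point 0).
Σ(ℓ_i−1) = 55−5 = 50; sign = (−1)^50 = +1.
Check: (13/55) = +1 by Zolotarev.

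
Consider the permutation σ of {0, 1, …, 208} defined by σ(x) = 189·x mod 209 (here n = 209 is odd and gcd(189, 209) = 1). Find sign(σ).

Trace 18: π^k(18) = [18, 58, 94, 1, 189, 191, 151] for k=0..6.
29 cycles of lengths [10, 10, 10, 10, 10, 10, 10, 10, 10, 10, 10, 10, 10, 10, 10, 10, 10, 10, 10, 2, 2, 2, 2, 2, 2, 2, 2, 2, 1].
209 − 29 = 180 transpositions; sign(π) = (−1)^180 = +1.
Zolotarev: (189|209) = +1, matching the cycle-count sign.

+1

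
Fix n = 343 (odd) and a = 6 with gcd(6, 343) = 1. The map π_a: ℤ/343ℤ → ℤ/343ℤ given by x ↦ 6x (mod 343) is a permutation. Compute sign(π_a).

-1

Orbit of 302 under x↦6x: [302, 97, 239, 62, 29, 174, 15]… (length divides ord_343(6)).
The orbit structure of x ↦ 6x mod 343: 10 orbits of sizes [98, 98, 98, 14, 14, 14, 2, 2, 2, 1].
343 − 10 = 333 transpositions; sign(π) = (−1)^333 = -1.
The Jacobi symbol (6|343) = -1 (Zolotarev) agrees.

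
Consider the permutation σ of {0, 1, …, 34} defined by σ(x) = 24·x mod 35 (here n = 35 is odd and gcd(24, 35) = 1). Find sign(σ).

-1

Start at x=19: 19 → 1 → 24 → 16 → 34 → 11 → 19 (one orbit).
8 cycles of lengths [6, 6, 6, 6, 6, 2, 2, 1].
With 8 cycles on 35 points, sign = (−1)^{35−8} = -1.
The Jacobi symbol (24|35) = -1 (Zolotarev) agrees.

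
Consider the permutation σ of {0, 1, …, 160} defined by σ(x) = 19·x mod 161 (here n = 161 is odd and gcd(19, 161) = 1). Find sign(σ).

+1

Trace 123: π^k(123) = [123, 83, 128, 17, 1, 19, 39] for k=0..6.
Cycle type of π: 66×2 + 22 + 6 + 1; total 5 cycles.
With 5 cycles on 161 points, sign = (−1)^{161−5} = +1.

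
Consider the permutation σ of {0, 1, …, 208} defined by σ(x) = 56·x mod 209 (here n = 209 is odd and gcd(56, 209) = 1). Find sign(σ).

Trace 56: π^k(56) = [56, 1] for k=0..1.
110 cycles of lengths [2, 2, 2, 2, 2, 2, 2, 2, 2, 2, 2, 2, 2, 2, 2, 2, 2, 2, 2, 2, 2, 2, 2, 2, 2, 2, 2, 2, 2, 2, 2, 2, 2, 2, 2, 2, 2, 2, 2, 2, 2, 2, 2, 2, 2, 2, 2, 2, 2, 2, 2, 2, 2, 2, 2, 2, 2, 2, 2, 2, 2, 2, 2, 2, 2, 2, 2, 2, 2, 2, 2, 2, 2, 2, 2, 2, 2, 2, 2, 2, 2, 2, 2, 2, 2, 2, 2, 2, 2, 2, 2, 2, 2, 2, 2, 2, 2, 2, 2, 1, 1, 1, 1, 1, 1, 1, 1, 1, 1, 1].
Σ(ℓ_i−1) = 209−110 = 99; sign = (−1)^99 = -1.
Check: (56/209) = -1 by Zolotarev.

-1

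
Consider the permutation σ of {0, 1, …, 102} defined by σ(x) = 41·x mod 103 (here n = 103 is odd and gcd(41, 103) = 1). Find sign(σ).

Start at x=81: 81 → 25 → 98 → 1 → 41 → 33 → 14 → … (one orbit).
Cycle type of π: 51×2 + 1; total 3 cycles.
n − c = 103 − 3 = 100; sign = (−1)^100 = +1.
Zolotarev: (41|103) = +1, matching the cycle-count sign.

+1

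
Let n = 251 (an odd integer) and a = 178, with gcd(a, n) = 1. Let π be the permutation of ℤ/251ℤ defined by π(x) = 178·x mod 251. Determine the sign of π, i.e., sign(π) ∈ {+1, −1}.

-1

Start at x=81: 81 → 111 → 180 → 163 → 149 → 167 → 108 → … (one orbit).
Cycle type of π: 250 + 1; total 2 cycles.
n − c = 251 − 2 = 249; sign = (−1)^249 = -1.
The Jacobi symbol (178|251) = -1 (Zolotarev) agrees.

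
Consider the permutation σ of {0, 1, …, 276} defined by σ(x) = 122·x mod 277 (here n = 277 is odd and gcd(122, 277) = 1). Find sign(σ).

+1

Orbit of 276 under x↦122x: [276, 155, 74, 164, 64, 52, 250]… (length divides ord_277(122)).
The orbit structure of x ↦ 122x mod 277: 7 orbits of sizes [46, 46, 46, 46, 46, 46, 1].
n − c = 277 − 7 = 270; sign = (−1)^270 = +1.
The Jacobi symbol (122|277) = +1 (Zolotarev) agrees.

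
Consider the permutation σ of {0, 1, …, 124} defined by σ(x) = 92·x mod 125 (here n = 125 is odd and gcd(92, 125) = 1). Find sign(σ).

Start at x=52: 52 → 34 → 3 → 26 → 17 → 64 → 13 → … (one orbit).
π_92 has 4 disjoint cycles with lengths [100, 20, 4, 1] on {0,…,124}.
With 4 cycles on 125 points, sign = (−1)^{125−4} = -1.
Check: (92/125) = -1 by Zolotarev.

-1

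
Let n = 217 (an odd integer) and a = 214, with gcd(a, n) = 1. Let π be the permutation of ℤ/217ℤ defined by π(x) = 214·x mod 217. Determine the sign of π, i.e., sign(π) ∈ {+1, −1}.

Orbit of 81 under x↦214x: [81, 191, 78, 200, 51, 64, 25]… (length divides ord_217(214)).
Cycle type of π: 15×14 + 3×2 + 1; total 17 cycles.
17 cycles on 217: each ℓ→(−1)^(ℓ−1), product (−1)^200 = +1.
Check: (214/217) = +1 by Zolotarev.

+1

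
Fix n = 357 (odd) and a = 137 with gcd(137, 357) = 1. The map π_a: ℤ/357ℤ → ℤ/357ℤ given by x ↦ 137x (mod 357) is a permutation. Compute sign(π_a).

-1

Trace 256: π^k(256) = [256, 86, 1, 137, 205, 239] for k=0..5.
Cycle type of π: 6×34 + 3×34 + 2×17 + 1×17; total 102 cycles.
n − c = 357 − 102 = 255; sign = (−1)^255 = -1.
Zolotarev: (137|357) = -1, matching the cycle-count sign.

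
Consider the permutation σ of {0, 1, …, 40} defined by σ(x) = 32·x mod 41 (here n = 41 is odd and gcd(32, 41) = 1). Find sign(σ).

Start at x=40: 40 → 9 → 1 → 32 → 40 (one orbit).
Cycle lengths of π_32 on ℤ/41ℤ: [4, 4, 4, 4, 4, 4, 4, 4, 4, 4, 1]; 11 cycles in total.
41 − 11 = 30 transpositions; sign(π) = (−1)^30 = +1.

+1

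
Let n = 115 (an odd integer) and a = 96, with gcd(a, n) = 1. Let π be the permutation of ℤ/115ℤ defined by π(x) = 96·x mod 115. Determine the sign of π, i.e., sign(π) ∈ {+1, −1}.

Start at x=96: 96 → 16 → 41 → 26 → 81 → 71 → 31 → … (one orbit).
The orbit structure of x ↦ 96x mod 115: 15 orbits of sizes [11, 11, 11, 11, 11, 11, 11, 11, 11, 11, 1, 1, 1, 1, 1].
Σ(ℓ_i−1) = 115−15 = 100; sign = (−1)^100 = +1.

+1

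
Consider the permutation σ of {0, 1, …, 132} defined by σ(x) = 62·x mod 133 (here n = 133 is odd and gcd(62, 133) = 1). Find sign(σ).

Trace 120: π^k(120) = [120, 125, 36, 104, 64, 111, 99] for k=0..6.
Cycle lengths of π_62 on ℤ/133ℤ: [18, 18, 18, 18, 18, 18, 9, 9, 2, 2, 2, 1]; 12 cycles in total.
Σ(ℓ_i−1) = 133−12 = 121; sign = (−1)^121 = -1.

-1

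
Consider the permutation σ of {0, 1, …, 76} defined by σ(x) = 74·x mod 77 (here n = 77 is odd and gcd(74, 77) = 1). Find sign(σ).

-1

Start at x=57: 57 → 60 → 51 → 1 → 74 → 9 → 50 → … (one orbit).
Cycle lengths of π_74 on ℤ/77ℤ: [30, 30, 10, 3, 3, 1]; 6 cycles in total.
With 6 cycles on 77 points, sign = (−1)^{77−6} = -1.
Via Zolotarev, sign(π_{74}) = (74|77) = -1.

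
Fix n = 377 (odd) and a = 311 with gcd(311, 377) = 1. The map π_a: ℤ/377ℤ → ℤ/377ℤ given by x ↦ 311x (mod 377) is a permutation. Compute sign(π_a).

-1

Start at x=209: 209 → 155 → 326 → 350 → 274 → 12 → 339 → … (one orbit).
Cycle type of π: 28×13 + 2×6 + 1; total 20 cycles.
n − c = 377 − 20 = 357; sign = (−1)^357 = -1.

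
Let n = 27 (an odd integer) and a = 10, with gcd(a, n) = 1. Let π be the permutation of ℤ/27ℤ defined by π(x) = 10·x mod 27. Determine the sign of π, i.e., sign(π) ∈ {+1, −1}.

+1

Start at x=19: 19 → 1 → 10 → 19 (one orbit).
Cycle type of π: 3×6 + 1×9; total 15 cycles.
Σ(ℓ_i−1) = 27−15 = 12; sign = (−1)^12 = +1.
Check: (10/27) = +1 by Zolotarev.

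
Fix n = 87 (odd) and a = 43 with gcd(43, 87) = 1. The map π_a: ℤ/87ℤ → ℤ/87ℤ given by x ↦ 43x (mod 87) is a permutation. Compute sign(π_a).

Trace 76: π^k(76) = [76, 49, 19, 34, 70, 52, 61] for k=0..6.
Cycle type of π: 28×3 + 1×3; total 6 cycles.
sign(π) = (−1)^{n − #cycles} = (−1)^{87−6} = (−1)^81 = -1.
The Jacobi symbol (43|87) = -1 (Zolotarev) agrees.

-1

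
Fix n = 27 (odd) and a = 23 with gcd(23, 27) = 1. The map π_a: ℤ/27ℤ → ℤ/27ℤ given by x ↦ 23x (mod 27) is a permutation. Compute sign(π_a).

-1

Start at x=16: 16 → 17 → 13 → 2 → 19 → 5 → 7 → … (one orbit).
π_23 has 4 disjoint cycles with lengths [18, 6, 2, 1] on {0,…,26}.
4 cycles on 27: each ℓ→(−1)^(ℓ−1), product (−1)^23 = -1.
Zolotarev: (23|27) = -1, matching the cycle-count sign.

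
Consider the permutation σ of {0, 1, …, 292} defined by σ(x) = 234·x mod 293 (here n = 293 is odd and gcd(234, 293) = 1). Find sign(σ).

Start at x=234: 234 → 258 → 14 → 53 → 96 → 196 → 156 → … (one orbit).
π_234 has 3 disjoint cycles with lengths [146, 146, 1] on {0,…,292}.
293 − 3 = 290 transpositions; sign(π) = (−1)^290 = +1.
The Jacobi symbol (234|293) = +1 (Zolotarev) agrees.

+1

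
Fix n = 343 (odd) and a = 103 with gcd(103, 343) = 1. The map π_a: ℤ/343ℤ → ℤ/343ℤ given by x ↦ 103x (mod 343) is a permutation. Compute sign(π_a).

-1

Start at x=106: 106 → 285 → 200 → 20 → 2 → 206 → 295 → … (one orbit).
Cycle lengths of π_103 on ℤ/343ℤ: [294, 42, 6, 1]; 4 cycles in total.
n − c = 343 − 4 = 339; sign = (−1)^339 = -1.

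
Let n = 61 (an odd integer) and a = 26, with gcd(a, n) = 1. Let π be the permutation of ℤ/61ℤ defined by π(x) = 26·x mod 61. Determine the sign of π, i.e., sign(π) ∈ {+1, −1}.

Trace 5: π^k(5) = [5, 8, 25, 40, 3, 17, 15] for k=0..6.
Cycle type of π: 60 + 1; total 2 cycles.
n − c = 61 − 2 = 59; sign = (−1)^59 = -1.
(26|61)_J = -1 (Zolotarev's lemma cross-check).

-1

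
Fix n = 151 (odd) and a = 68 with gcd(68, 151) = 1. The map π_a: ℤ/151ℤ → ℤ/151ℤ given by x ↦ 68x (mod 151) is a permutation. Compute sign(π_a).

Start at x=19: 19 → 84 → 125 → 44 → 123 → 59 → 86 → … (one orbit).
π_68 has 7 disjoint cycles with lengths [25, 25, 25, 25, 25, 25, 1] on {0,…,150}.
sign(π) = (−1)^{n − #cycles} = (−1)^{151−7} = (−1)^144 = +1.
Via Zolotarev, sign(π_{68}) = (68|151) = +1.

+1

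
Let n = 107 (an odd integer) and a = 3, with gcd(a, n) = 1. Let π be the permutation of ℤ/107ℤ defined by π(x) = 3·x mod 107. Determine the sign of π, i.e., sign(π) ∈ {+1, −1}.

+1

Trace 79: π^k(79) = [79, 23, 69, 100, 86, 44, 25] for k=0..6.
The orbit structure of x ↦ 3x mod 107: 3 orbits of sizes [53, 53, 1].
n − c = 107 − 3 = 104; sign = (−1)^104 = +1.
The Jacobi symbol (3|107) = +1 (Zolotarev) agrees.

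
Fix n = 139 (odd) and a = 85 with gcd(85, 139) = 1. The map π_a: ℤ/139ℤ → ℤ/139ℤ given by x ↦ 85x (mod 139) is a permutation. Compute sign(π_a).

-1

Orbit of 127 under x↦85x: [127, 92, 36, 2, 31, 133, 46]… (length divides ord_139(85)).
π_85 has 2 disjoint cycles with lengths [138, 1] on {0,…,138}.
Σ(ℓ_i−1) = 139−2 = 137; sign = (−1)^137 = -1.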